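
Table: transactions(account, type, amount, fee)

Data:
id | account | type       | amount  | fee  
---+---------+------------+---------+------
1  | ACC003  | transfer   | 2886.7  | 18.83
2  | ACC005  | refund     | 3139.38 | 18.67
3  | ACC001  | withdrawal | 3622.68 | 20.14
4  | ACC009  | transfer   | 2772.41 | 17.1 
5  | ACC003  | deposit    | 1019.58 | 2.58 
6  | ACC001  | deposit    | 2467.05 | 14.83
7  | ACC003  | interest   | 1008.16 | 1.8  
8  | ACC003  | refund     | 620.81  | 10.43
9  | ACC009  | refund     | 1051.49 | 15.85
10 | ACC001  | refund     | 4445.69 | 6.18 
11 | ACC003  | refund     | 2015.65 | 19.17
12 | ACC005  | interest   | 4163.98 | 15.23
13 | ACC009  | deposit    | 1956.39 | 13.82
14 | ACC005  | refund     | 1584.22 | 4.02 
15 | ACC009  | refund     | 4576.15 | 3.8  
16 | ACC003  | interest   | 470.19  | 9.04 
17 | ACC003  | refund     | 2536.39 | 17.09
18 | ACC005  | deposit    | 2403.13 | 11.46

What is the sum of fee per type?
SELECT type, SUM(fee) as result
FROM transactions
GROUP BY type

Result:
  deposit: 42.69
  interest: 26.07
  refund: 95.21
  transfer: 35.93
  withdrawal: 20.14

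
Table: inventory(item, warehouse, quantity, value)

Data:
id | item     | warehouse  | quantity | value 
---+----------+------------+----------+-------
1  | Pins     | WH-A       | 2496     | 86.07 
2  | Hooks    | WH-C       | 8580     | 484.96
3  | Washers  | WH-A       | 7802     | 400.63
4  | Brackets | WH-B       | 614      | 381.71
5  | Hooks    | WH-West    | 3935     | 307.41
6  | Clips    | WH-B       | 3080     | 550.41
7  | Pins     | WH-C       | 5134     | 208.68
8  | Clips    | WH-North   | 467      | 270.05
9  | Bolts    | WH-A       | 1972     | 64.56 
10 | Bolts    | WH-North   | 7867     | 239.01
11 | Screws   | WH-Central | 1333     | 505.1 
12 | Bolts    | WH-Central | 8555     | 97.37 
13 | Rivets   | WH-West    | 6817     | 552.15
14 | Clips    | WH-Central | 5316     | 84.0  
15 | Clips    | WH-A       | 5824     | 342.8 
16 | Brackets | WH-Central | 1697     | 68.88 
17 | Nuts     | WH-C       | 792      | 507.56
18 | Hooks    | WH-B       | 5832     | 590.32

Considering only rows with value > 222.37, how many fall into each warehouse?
SELECT warehouse, COUNT(*)
FROM inventory
WHERE value > 222.37
GROUP BY warehouse

Note: WHERE filters rows before grouping.

Result:
  WH-A: 2
  WH-B: 3
  WH-C: 2
  WH-Central: 1
  WH-North: 2
  WH-West: 2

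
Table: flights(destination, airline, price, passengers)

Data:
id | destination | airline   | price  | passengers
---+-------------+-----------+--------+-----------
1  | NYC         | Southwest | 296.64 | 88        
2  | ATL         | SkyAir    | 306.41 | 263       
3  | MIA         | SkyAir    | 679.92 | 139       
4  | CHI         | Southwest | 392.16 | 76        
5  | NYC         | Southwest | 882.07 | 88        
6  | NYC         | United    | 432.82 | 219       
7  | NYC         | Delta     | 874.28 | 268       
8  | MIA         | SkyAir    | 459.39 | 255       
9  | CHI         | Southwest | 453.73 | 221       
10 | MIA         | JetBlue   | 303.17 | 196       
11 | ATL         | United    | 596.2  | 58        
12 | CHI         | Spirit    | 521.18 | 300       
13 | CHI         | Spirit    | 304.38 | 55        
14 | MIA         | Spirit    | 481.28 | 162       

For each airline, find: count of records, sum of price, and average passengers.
SELECT airline,
       COUNT(*) as cnt,
       SUM(price) as total_price,
       AVG(passengers) as avg_passengers
FROM flights
GROUP BY airline

Result:
  Delta: 1 records, 874.28 total price, 268.00 avg passengers
  JetBlue: 1 records, 303.17 total price, 196.00 avg passengers
  SkyAir: 3 records, 1445.72 total price, 219.00 avg passengers
  Southwest: 4 records, 2024.60 total price, 118.25 avg passengers
  Spirit: 3 records, 1306.84 total price, 172.33 avg passengers
  United: 2 records, 1029.02 total price, 138.50 avg passengers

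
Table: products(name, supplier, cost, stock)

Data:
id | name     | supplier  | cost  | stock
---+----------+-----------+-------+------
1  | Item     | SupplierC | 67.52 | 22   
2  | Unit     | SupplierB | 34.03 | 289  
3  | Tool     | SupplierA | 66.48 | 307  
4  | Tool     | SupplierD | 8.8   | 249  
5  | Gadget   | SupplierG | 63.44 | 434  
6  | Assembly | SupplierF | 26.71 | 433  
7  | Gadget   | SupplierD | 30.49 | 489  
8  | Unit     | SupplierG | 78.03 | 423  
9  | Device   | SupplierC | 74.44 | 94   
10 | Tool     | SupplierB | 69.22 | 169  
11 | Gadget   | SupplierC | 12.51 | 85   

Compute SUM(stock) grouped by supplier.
SELECT supplier, SUM(stock) as result
FROM products
GROUP BY supplier

Result:
  SupplierA: 307
  SupplierB: 458
  SupplierC: 201
  SupplierD: 738
  SupplierF: 433
  SupplierG: 857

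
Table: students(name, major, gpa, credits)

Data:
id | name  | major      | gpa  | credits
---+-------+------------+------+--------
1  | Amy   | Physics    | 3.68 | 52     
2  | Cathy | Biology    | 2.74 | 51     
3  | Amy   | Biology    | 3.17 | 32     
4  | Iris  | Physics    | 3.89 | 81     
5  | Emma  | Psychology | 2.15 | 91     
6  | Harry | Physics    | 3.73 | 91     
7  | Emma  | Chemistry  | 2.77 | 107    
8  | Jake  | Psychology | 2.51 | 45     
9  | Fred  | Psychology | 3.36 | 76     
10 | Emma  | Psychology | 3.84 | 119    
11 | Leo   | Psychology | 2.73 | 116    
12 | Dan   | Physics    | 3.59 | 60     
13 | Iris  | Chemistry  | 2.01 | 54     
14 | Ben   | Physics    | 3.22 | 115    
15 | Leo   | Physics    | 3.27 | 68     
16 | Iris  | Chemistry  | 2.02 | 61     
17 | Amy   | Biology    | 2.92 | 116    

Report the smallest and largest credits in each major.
SELECT major, MIN(credits), MAX(credits)
FROM students
GROUP BY major

Result:
  Biology: min=32, max=116
  Chemistry: min=54, max=107
  Physics: min=52, max=115
  Psychology: min=45, max=119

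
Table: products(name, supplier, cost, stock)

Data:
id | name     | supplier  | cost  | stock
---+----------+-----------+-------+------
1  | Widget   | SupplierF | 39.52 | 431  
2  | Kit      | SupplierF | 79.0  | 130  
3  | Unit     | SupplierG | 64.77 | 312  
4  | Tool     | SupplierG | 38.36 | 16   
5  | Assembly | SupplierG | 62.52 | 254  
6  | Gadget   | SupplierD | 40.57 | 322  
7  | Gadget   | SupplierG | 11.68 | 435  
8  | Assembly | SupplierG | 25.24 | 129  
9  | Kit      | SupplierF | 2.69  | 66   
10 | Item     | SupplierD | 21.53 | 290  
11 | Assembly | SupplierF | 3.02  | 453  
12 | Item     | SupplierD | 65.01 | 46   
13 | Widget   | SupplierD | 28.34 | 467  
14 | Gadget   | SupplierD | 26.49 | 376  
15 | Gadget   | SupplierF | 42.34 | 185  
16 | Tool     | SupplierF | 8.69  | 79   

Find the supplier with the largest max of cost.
SELECT supplier, MAX(cost) as val
FROM products
GROUP BY supplier
ORDER BY val DESC
LIMIT 1

Result: SupplierF with max(cost) = 79.00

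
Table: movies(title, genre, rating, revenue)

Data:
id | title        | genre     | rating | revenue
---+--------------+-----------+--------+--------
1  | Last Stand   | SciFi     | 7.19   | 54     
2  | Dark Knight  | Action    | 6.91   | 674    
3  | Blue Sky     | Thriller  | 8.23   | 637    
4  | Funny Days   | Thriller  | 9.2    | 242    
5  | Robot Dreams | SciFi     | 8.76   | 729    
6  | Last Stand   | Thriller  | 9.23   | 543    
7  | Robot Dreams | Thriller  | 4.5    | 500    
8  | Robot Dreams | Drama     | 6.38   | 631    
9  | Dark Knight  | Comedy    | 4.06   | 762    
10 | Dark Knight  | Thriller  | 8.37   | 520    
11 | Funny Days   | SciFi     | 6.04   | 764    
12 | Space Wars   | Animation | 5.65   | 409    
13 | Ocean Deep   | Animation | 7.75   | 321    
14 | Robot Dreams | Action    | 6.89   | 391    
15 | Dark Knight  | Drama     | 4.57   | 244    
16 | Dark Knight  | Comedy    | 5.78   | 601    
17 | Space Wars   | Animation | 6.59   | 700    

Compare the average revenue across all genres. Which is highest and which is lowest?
SELECT genre, AVG(revenue)
FROM movies
GROUP BY genre
ORDER BY AVG(revenue)

All groups:
  Drama: 437.50
  Animation: 476.67
  Thriller: 488.40
  SciFi: 515.67
  Action: 532.50
  Comedy: 681.50

Highest: Comedy (681.50)
Lowest: Drama (437.50)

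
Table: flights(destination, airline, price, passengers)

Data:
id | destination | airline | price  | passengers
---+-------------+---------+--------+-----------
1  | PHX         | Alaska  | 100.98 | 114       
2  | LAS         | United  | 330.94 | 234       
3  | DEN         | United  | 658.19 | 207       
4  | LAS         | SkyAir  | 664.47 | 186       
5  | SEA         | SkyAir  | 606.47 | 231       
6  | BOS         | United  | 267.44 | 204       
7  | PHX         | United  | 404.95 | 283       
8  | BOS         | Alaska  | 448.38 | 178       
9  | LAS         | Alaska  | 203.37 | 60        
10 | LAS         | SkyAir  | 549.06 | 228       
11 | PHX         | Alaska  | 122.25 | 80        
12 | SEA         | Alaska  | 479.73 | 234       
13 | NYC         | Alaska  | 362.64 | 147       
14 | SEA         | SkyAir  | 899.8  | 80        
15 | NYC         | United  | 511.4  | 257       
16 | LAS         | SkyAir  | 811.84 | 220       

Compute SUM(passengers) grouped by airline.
SELECT airline, SUM(passengers) as result
FROM flights
GROUP BY airline

Result:
  Alaska: 813
  SkyAir: 945
  United: 1185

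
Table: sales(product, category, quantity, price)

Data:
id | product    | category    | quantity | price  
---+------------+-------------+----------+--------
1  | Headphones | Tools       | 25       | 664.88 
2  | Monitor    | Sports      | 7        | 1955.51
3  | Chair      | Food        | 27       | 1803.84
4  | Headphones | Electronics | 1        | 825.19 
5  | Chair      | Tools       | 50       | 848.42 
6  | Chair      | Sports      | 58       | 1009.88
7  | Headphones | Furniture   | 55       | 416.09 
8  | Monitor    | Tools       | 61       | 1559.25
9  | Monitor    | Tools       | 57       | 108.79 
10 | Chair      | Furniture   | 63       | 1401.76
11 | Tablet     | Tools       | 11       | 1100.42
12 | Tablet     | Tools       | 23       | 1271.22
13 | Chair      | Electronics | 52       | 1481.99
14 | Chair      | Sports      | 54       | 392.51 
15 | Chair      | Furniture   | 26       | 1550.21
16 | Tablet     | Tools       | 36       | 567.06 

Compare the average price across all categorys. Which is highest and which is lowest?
SELECT category, AVG(price)
FROM sales
GROUP BY category
ORDER BY AVG(price)

All groups:
  Tools: 874.29
  Sports: 1119.30
  Furniture: 1122.69
  Electronics: 1153.59
  Food: 1803.84

Highest: Food (1803.84)
Lowest: Tools (874.29)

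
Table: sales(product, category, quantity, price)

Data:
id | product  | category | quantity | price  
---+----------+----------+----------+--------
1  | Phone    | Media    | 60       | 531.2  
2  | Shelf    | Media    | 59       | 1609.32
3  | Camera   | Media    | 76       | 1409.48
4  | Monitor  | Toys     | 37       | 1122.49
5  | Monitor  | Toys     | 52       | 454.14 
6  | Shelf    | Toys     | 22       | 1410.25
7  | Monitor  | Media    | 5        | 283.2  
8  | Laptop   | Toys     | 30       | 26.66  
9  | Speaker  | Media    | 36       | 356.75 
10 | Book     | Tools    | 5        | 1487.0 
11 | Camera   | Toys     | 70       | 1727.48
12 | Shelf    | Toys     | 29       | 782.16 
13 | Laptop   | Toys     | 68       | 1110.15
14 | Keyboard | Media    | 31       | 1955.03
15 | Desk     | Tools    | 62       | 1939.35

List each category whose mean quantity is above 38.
SELECT category, AVG(quantity)
FROM sales
GROUP BY category
HAVING AVG(quantity) > 38

Result:
  Media: avg=44.50
  Toys: avg=44.00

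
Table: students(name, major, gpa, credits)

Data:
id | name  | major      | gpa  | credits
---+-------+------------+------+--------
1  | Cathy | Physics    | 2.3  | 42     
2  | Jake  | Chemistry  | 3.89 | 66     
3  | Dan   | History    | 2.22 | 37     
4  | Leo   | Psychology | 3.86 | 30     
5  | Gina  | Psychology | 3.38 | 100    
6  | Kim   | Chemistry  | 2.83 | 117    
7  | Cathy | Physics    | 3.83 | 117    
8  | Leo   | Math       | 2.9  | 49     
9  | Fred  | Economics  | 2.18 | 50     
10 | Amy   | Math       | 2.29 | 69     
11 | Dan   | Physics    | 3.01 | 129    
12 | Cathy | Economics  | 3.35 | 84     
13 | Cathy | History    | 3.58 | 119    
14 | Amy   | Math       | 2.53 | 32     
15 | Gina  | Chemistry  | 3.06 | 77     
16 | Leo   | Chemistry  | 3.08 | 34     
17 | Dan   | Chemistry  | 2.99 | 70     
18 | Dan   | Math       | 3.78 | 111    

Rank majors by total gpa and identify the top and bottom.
SELECT major, SUM(gpa)
FROM students
GROUP BY major
ORDER BY SUM(gpa)

All groups:
  Economics: 5.53
  History: 5.80
  Psychology: 7.24
  Physics: 9.14
  Math: 11.50
  Chemistry: 15.85

Highest: Chemistry (15.85)
Lowest: Economics (5.53)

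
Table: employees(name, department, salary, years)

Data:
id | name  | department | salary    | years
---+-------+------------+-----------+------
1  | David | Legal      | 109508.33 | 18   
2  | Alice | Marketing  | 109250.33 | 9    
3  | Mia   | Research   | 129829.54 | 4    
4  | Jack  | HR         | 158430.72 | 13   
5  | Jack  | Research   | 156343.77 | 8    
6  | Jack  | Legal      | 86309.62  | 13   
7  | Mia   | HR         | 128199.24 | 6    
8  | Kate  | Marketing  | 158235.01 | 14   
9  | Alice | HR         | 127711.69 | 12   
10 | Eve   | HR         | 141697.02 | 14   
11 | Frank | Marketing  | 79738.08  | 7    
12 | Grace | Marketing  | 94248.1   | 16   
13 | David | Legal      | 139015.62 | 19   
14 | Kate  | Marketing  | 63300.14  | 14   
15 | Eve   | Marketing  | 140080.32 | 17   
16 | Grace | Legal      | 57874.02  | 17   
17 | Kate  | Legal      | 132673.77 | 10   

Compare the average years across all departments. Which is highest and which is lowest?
SELECT department, AVG(years)
FROM employees
GROUP BY department
ORDER BY AVG(years)

All groups:
  Research: 6.00
  HR: 11.25
  Marketing: 12.83
  Legal: 15.40

Highest: Legal (15.40)
Lowest: Research (6.00)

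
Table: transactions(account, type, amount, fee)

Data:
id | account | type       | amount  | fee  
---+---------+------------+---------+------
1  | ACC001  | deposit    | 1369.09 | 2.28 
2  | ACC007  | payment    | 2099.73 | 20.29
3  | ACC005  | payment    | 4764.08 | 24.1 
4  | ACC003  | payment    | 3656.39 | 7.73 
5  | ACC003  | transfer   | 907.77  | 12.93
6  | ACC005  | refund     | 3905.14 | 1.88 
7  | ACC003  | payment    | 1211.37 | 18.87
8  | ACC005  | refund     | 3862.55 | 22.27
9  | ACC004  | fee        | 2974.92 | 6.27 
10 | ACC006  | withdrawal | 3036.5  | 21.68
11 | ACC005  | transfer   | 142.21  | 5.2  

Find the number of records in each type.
SELECT type, COUNT(*) as count
FROM transactions
GROUP BY type

Result:
  deposit: 1
  fee: 1
  payment: 4
  refund: 2
  transfer: 2
  withdrawal: 1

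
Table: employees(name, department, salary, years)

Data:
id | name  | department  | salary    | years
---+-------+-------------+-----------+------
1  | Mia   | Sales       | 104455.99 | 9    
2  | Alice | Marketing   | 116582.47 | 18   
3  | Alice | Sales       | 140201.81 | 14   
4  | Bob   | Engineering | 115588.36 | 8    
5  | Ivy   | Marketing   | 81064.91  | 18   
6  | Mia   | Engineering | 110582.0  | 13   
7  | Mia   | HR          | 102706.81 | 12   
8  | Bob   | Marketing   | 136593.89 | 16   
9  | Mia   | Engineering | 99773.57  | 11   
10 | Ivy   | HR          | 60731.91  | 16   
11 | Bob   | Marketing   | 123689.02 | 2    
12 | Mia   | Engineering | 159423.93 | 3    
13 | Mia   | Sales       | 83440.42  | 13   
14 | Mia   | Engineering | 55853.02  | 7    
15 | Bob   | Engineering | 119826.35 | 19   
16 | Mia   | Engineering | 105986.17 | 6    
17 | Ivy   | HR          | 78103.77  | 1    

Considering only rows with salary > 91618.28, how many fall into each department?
SELECT department, COUNT(*)
FROM employees
WHERE salary > 91618.28
GROUP BY department

Note: WHERE filters rows before grouping.

Result:
  Engineering: 6
  HR: 1
  Marketing: 3
  Sales: 2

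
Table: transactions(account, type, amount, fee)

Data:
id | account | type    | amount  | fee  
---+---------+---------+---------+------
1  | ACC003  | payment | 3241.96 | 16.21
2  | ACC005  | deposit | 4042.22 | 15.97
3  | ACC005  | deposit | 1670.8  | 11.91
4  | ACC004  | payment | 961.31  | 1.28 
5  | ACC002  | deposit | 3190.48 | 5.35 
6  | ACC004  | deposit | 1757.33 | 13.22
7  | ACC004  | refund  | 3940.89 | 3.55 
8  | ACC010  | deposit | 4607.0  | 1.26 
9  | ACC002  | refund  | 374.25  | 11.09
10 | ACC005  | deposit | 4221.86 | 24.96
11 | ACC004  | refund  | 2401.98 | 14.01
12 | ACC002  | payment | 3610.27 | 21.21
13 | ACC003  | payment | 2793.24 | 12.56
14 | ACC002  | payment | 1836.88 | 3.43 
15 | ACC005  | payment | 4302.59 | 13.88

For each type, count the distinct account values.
SELECT type, COUNT(DISTINCT account)
FROM transactions
GROUP BY type

Result:
  deposit: 4 distinct
  payment: 4 distinct
  refund: 2 distinct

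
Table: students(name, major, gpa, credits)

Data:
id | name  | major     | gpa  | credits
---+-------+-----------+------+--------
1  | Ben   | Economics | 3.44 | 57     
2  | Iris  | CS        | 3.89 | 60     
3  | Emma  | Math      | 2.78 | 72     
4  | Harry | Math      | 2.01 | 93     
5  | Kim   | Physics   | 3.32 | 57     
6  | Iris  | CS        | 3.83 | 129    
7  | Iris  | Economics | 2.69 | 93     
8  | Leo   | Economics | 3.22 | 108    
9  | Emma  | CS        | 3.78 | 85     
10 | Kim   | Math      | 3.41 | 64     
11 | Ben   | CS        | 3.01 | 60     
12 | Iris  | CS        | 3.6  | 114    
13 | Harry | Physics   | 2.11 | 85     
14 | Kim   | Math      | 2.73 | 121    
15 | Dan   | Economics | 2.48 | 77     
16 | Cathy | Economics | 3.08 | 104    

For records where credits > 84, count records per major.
SELECT major, COUNT(*)
FROM students
WHERE credits > 84
GROUP BY major

Note: WHERE filters rows before grouping.

Result:
  CS: 3
  Economics: 3
  Math: 2
  Physics: 1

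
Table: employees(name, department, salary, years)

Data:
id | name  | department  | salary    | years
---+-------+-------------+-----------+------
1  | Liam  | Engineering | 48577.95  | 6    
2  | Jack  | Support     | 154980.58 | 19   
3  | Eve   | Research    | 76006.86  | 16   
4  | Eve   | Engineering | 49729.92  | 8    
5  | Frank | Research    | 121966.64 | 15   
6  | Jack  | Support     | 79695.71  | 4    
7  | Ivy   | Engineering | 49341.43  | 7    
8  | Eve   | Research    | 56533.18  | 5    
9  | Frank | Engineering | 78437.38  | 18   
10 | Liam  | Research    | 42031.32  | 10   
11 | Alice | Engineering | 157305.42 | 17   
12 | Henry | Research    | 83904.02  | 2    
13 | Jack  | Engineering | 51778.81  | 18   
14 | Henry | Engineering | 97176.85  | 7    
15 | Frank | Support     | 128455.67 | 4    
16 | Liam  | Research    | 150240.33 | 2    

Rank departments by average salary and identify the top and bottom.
SELECT department, AVG(salary)
FROM employees
GROUP BY department
ORDER BY AVG(salary)

All groups:
  Engineering: 76049.68
  Research: 88447.06
  Support: 121043.99

Highest: Support (121043.99)
Lowest: Engineering (76049.68)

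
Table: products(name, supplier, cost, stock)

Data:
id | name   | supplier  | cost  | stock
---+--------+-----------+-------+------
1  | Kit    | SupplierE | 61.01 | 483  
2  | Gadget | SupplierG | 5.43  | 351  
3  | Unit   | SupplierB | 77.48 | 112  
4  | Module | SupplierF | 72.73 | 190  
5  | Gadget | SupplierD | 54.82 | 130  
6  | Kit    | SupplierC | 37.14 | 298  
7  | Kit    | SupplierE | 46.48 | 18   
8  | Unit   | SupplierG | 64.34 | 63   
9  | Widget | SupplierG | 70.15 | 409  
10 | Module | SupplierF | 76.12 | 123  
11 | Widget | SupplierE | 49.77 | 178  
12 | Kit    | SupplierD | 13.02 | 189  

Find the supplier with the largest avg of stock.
SELECT supplier, AVG(stock) as val
FROM products
GROUP BY supplier
ORDER BY val DESC
LIMIT 1

Result: SupplierC with avg(stock) = 298.00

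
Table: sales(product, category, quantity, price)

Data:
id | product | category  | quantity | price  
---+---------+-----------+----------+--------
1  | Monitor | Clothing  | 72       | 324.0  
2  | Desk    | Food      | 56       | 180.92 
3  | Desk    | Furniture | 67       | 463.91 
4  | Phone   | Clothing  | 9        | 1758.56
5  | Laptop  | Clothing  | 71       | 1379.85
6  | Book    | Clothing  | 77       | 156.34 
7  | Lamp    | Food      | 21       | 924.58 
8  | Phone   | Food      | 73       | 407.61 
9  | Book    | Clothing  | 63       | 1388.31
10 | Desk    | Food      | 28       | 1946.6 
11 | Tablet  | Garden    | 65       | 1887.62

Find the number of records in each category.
SELECT category, COUNT(*) as count
FROM sales
GROUP BY category

Result:
  Clothing: 5
  Food: 4
  Furniture: 1
  Garden: 1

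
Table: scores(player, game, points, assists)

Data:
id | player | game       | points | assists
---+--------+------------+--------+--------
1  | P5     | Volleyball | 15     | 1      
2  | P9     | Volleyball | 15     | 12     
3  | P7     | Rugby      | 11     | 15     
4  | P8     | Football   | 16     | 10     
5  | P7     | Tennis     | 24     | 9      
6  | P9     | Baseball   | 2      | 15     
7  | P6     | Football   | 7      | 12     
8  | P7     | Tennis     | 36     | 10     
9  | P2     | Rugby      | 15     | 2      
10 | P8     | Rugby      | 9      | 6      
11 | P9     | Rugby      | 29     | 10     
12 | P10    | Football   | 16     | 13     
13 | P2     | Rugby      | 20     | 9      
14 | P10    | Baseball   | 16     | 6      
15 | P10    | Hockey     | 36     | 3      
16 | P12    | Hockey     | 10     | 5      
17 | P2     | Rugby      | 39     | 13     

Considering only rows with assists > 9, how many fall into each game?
SELECT game, COUNT(*)
FROM scores
WHERE assists > 9
GROUP BY game

Note: WHERE filters rows before grouping.

Result:
  Baseball: 1
  Football: 3
  Rugby: 3
  Tennis: 1
  Volleyball: 1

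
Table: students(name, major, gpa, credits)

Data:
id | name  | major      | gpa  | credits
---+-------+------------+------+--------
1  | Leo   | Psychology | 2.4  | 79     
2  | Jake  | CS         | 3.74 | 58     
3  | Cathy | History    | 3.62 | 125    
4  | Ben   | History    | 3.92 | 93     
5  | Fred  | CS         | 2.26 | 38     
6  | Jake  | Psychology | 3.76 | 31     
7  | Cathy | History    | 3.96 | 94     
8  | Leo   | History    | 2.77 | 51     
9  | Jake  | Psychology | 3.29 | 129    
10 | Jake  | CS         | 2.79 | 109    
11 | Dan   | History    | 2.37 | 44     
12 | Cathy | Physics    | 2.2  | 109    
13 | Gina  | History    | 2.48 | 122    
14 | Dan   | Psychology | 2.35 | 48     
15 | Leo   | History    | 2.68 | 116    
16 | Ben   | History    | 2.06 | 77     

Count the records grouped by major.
SELECT major, COUNT(*) as count
FROM students
GROUP BY major

Result:
  CS: 3
  History: 8
  Physics: 1
  Psychology: 4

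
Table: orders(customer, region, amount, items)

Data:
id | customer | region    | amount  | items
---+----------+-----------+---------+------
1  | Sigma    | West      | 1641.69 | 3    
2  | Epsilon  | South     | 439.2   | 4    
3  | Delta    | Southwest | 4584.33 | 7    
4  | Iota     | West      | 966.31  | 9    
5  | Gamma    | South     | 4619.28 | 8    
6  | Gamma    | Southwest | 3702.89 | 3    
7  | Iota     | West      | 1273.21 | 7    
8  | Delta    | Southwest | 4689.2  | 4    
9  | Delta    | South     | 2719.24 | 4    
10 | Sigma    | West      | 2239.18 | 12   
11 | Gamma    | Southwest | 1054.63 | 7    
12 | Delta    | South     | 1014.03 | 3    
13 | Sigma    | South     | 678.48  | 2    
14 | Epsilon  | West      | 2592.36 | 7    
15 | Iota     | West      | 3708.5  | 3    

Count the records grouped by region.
SELECT region, COUNT(*) as count
FROM orders
GROUP BY region

Result:
  South: 5
  Southwest: 4
  West: 6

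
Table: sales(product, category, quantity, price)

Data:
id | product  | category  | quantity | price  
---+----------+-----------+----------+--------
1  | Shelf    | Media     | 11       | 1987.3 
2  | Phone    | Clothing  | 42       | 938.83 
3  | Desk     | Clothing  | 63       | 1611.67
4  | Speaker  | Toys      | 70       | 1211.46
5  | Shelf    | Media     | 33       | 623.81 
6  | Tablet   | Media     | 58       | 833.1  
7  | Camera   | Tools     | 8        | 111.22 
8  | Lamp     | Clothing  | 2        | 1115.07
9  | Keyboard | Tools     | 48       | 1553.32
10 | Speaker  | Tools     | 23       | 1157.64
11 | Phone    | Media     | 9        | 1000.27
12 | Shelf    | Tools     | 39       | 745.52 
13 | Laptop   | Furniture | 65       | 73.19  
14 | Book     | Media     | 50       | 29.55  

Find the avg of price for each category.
SELECT category, AVG(price) as result
FROM sales
GROUP BY category

Result:
  Clothing: 1221.86
  Furniture: 73.19
  Media: 894.81
  Tools: 891.93
  Toys: 1211.46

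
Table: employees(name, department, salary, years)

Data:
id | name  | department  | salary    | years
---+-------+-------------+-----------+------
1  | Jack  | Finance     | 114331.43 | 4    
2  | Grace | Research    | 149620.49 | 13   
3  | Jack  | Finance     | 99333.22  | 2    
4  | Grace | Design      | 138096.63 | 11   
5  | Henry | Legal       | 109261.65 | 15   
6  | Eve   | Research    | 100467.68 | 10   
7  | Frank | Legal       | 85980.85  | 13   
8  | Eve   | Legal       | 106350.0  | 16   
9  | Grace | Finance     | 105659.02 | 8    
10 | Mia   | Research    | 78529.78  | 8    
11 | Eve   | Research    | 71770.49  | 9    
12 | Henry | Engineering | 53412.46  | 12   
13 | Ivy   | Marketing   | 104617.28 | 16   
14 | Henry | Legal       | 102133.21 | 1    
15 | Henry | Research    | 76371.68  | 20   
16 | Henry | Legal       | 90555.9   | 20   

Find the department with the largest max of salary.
SELECT department, MAX(salary) as val
FROM employees
GROUP BY department
ORDER BY val DESC
LIMIT 1

Result: Research with max(salary) = 149620.49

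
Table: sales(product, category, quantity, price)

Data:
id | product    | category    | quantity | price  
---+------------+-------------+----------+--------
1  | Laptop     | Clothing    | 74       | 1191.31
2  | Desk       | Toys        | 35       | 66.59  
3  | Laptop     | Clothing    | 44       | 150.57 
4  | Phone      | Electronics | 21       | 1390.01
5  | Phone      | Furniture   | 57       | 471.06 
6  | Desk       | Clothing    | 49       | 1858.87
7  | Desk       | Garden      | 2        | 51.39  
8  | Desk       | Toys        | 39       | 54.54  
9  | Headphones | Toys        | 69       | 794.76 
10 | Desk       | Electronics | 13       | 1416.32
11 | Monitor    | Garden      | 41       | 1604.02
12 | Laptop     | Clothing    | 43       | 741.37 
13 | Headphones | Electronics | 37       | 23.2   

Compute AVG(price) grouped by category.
SELECT category, AVG(price) as result
FROM sales
GROUP BY category

Result:
  Clothing: 985.53
  Electronics: 943.18
  Furniture: 471.06
  Garden: 827.71
  Toys: 305.30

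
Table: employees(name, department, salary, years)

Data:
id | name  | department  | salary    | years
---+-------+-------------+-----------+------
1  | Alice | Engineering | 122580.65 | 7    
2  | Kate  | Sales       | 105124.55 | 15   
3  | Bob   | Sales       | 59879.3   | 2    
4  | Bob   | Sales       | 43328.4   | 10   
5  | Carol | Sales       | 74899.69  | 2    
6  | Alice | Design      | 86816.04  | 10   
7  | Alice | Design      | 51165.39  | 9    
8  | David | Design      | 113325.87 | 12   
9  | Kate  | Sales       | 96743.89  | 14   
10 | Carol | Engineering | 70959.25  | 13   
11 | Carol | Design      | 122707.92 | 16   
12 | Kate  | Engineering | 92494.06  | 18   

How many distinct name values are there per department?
SELECT department, COUNT(DISTINCT name)
FROM employees
GROUP BY department

Result:
  Design: 3 distinct
  Engineering: 3 distinct
  Sales: 3 distinct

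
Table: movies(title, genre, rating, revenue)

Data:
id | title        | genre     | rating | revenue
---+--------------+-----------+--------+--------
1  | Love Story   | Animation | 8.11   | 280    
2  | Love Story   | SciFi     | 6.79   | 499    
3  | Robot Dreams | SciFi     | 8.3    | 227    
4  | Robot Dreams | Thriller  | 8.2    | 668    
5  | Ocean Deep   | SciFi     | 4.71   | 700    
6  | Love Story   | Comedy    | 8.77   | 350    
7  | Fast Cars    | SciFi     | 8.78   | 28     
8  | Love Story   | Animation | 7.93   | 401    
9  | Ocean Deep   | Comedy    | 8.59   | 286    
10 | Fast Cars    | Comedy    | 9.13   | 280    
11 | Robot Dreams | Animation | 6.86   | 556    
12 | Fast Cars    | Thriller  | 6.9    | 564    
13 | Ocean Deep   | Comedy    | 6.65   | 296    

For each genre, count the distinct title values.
SELECT genre, COUNT(DISTINCT title)
FROM movies
GROUP BY genre

Result:
  Animation: 2 distinct
  Comedy: 3 distinct
  SciFi: 4 distinct
  Thriller: 2 distinct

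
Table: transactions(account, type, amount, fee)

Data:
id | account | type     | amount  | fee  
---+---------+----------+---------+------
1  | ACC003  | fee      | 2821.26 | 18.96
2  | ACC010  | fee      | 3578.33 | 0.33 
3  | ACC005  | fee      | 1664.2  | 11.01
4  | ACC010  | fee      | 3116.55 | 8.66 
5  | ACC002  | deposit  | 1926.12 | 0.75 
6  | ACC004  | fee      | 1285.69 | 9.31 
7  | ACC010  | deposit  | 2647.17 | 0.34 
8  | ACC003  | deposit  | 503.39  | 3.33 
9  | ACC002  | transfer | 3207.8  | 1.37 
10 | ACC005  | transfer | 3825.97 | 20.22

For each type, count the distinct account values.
SELECT type, COUNT(DISTINCT account)
FROM transactions
GROUP BY type

Result:
  deposit: 3 distinct
  fee: 4 distinct
  transfer: 2 distinct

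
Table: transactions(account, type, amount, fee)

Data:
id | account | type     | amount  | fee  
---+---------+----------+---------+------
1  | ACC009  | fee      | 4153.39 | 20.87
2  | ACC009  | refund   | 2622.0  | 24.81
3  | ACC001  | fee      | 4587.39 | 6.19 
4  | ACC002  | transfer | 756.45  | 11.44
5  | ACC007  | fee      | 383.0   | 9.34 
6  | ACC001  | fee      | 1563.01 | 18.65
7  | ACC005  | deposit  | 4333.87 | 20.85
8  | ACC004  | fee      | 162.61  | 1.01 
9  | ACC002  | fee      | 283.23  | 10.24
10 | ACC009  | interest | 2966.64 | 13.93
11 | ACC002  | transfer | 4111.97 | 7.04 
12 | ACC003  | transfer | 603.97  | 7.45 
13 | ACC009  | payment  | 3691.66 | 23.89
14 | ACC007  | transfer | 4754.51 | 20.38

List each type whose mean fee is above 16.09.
SELECT type, AVG(fee)
FROM transactions
GROUP BY type
HAVING AVG(fee) > 16.09

Result:
  deposit: avg=20.85
  payment: avg=23.89
  refund: avg=24.81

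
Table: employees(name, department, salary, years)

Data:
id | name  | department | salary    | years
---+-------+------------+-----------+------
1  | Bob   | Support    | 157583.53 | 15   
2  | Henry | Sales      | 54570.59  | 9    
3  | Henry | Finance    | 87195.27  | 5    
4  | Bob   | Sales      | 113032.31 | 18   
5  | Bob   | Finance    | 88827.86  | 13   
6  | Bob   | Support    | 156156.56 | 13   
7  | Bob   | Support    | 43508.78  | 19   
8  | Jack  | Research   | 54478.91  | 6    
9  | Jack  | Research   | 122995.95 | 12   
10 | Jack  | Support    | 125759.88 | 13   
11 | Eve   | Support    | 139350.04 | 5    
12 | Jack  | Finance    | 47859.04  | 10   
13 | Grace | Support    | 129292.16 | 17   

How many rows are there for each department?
SELECT department, COUNT(*) as count
FROM employees
GROUP BY department

Result:
  Finance: 3
  Research: 2
  Sales: 2
  Support: 6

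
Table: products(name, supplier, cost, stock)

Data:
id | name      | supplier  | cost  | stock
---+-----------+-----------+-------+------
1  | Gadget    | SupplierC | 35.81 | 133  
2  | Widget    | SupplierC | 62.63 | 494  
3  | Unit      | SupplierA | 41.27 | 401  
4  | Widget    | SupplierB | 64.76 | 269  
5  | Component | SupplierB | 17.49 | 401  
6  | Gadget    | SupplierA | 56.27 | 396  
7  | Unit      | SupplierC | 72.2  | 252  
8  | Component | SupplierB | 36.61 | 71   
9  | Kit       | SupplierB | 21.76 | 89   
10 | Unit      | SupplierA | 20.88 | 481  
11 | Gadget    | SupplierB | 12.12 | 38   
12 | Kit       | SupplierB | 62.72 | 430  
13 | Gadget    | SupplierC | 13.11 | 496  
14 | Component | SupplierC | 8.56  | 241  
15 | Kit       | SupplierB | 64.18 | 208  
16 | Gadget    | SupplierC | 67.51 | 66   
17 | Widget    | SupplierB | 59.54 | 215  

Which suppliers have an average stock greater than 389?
SELECT supplier, AVG(stock)
FROM products
GROUP BY supplier
HAVING AVG(stock) > 389

Result:
  SupplierA: avg=426.00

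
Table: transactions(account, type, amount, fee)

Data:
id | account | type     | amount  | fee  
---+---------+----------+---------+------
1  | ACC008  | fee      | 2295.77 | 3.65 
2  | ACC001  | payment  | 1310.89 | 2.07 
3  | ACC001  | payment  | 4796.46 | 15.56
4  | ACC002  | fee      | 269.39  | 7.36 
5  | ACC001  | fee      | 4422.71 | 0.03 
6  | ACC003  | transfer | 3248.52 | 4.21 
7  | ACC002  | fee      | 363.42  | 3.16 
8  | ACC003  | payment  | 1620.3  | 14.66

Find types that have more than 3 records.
SELECT type, COUNT(*) as cnt
FROM transactions
GROUP BY type
HAVING COUNT(*) > 3

Result:
  fee: 4

Note: HAVING filters groups after aggregation, WHERE filters rows before.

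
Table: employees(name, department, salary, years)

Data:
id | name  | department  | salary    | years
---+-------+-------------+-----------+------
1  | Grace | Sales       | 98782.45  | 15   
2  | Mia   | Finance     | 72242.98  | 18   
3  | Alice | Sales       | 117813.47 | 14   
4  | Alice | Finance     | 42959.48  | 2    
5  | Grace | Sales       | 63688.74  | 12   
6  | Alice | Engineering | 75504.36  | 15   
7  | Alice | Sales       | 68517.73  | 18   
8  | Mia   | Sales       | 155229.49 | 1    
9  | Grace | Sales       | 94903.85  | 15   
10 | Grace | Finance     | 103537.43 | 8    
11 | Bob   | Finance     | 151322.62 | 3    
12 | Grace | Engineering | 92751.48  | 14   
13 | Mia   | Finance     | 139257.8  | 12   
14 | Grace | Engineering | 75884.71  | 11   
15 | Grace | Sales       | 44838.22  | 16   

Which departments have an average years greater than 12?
SELECT department, AVG(years)
FROM employees
GROUP BY department
HAVING AVG(years) > 12

Result:
  Engineering: avg=13.33
  Sales: avg=13.00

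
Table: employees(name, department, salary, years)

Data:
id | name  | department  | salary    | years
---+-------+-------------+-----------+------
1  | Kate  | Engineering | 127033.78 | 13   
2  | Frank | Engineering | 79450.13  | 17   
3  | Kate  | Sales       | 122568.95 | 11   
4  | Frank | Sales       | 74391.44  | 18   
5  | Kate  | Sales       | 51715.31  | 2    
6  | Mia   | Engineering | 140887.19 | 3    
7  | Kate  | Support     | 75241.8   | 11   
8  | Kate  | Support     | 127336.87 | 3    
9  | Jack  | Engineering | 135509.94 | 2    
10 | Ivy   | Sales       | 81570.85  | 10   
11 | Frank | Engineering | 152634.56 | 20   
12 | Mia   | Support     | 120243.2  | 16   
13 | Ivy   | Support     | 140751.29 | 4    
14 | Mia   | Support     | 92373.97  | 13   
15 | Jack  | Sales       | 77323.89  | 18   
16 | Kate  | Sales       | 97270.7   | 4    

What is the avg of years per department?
SELECT department, AVG(years) as result
FROM employees
GROUP BY department

Result:
  Engineering: 11.00
  Sales: 10.50
  Support: 9.40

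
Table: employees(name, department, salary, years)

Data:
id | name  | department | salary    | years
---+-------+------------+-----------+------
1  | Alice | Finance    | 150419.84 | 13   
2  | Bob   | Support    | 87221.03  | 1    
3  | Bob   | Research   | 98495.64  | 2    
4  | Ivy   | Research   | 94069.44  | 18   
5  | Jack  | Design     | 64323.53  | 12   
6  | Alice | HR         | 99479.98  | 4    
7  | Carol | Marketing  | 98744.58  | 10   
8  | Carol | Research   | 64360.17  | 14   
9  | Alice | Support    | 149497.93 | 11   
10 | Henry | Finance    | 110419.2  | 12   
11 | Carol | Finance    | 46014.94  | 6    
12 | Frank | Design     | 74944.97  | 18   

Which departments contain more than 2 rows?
SELECT department, COUNT(*) as cnt
FROM employees
GROUP BY department
HAVING COUNT(*) > 2

Result:
  Finance: 3
  Research: 3

Note: HAVING filters groups after aggregation, WHERE filters rows before.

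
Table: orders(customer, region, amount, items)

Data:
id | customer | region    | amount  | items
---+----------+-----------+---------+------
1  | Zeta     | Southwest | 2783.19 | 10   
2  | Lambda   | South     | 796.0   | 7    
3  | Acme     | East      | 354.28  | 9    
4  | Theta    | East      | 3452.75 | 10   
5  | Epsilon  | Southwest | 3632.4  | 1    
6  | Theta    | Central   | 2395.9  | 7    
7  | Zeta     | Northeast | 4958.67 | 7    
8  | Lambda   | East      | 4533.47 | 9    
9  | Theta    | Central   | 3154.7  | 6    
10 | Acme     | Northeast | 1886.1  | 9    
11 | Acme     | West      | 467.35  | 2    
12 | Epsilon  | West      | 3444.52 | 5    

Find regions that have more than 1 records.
SELECT region, COUNT(*) as cnt
FROM orders
GROUP BY region
HAVING COUNT(*) > 1

Result:
  Central: 2
  East: 3
  Northeast: 2
  Southwest: 2
  West: 2

Note: HAVING filters groups after aggregation, WHERE filters rows before.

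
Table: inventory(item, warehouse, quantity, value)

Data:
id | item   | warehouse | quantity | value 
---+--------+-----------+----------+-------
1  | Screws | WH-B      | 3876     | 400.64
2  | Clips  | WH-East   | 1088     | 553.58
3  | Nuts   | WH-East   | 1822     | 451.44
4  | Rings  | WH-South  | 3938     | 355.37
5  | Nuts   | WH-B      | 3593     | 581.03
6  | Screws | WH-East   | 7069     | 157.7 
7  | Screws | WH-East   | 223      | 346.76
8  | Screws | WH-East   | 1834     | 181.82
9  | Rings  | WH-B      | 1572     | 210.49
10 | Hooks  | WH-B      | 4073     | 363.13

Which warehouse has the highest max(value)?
SELECT warehouse, MAX(value) as val
FROM inventory
GROUP BY warehouse
ORDER BY val DESC
LIMIT 1

Result: WH-B with max(value) = 581.03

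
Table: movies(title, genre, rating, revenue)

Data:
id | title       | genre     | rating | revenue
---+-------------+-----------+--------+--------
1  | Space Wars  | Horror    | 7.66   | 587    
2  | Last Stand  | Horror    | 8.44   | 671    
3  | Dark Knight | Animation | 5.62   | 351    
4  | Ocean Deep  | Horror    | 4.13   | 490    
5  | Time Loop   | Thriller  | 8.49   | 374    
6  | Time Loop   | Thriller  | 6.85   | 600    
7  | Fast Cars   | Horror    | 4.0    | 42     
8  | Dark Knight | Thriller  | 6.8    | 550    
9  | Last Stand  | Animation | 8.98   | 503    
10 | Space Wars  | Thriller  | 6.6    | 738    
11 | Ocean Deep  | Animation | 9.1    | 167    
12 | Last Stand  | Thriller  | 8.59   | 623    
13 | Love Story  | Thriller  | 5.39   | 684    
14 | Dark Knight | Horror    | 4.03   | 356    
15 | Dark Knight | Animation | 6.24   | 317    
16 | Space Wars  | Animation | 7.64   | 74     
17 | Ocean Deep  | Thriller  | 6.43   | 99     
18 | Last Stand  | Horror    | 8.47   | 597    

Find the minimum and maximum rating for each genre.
SELECT genre, MIN(rating), MAX(rating)
FROM movies
GROUP BY genre

Result:
  Animation: min=5.62, max=9.10
  Horror: min=4.00, max=8.47
  Thriller: min=5.39, max=8.59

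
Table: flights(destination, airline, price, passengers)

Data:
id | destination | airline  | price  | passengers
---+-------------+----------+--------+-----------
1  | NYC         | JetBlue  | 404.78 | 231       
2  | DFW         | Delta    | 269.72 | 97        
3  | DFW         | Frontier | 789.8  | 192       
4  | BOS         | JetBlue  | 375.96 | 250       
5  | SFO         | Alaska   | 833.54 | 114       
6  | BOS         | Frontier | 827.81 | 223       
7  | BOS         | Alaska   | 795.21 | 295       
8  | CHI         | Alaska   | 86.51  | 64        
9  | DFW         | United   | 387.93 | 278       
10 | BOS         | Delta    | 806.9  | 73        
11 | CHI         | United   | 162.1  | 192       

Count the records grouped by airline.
SELECT airline, COUNT(*) as count
FROM flights
GROUP BY airline

Result:
  Alaska: 3
  Delta: 2
  Frontier: 2
  JetBlue: 2
  United: 2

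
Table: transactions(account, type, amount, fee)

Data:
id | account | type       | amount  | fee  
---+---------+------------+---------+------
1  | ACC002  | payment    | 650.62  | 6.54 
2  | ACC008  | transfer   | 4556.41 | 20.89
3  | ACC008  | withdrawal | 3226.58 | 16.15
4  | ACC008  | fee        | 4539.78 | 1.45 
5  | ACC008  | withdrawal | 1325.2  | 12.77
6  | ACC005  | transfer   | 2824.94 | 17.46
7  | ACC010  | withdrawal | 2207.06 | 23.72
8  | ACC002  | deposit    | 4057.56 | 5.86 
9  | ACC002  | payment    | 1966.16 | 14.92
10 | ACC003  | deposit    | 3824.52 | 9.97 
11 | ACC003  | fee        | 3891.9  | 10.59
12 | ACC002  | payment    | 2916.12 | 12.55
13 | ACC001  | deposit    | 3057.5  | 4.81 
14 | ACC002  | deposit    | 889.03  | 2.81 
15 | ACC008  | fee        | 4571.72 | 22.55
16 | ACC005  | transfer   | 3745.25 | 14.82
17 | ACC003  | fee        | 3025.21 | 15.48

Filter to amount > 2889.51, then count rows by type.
SELECT type, COUNT(*)
FROM transactions
WHERE amount > 2889.51
GROUP BY type

Note: WHERE filters rows before grouping.

Result:
  deposit: 3
  fee: 4
  payment: 1
  transfer: 2
  withdrawal: 1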